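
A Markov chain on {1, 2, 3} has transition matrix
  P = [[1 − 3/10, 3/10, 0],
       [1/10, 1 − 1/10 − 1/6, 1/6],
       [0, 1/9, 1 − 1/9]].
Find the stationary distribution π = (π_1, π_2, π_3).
π = (2/17, 6/17, 9/17)

This is a birth-death chain on three states, which satisfies detailed balance: π_1 · P_{12} = π_2 · P_{21} and π_2 · P_{23} = π_3 · P_{32}.
From π_1 · 3/10 = π_2 · 1/10: π_2/π_1 = (3/10)/(1/10) = 3.
From π_2 · 1/6 = π_3 · 1/9: π_3/π_2 = (1/6)/(1/9) = 3/2.
Take π_1 proportional to 1; then unnormalized π = (1, 3, 9/2). Normalize by dividing by the sum 17/2:
  π = (2/17, 6/17, 9/17).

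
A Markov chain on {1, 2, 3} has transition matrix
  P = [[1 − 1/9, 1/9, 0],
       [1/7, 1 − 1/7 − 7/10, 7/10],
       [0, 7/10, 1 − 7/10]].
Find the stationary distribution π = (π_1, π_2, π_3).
π = (9/23, 7/23, 7/23)

This is a birth-death chain on three states, which satisfies detailed balance: π_1 · P_{12} = π_2 · P_{21} and π_2 · P_{23} = π_3 · P_{32}.
From π_1 · 1/9 = π_2 · 1/7: π_2/π_1 = (1/9)/(1/7) = 7/9.
From π_2 · 7/10 = π_3 · 7/10: π_3/π_2 = (7/10)/(7/10) = 1.
Take π_1 proportional to 1; then unnormalized π = (1, 7/9, 7/9). Normalize by dividing by the sum 23/9:
  π = (9/23, 7/23, 7/23).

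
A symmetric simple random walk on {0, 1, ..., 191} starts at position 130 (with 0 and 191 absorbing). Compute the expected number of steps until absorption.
E[τ | X_0 = 130] = 7930

Let v_k = E[τ | X_0 = k]. Boundary: v_0 = v_191 = 0. Recurrence: v_k = 1 + (v_{k-1} + v_{k+1})/2 for 1 ≤ k ≤ 190. The particular solution to v_k − (v_{k-1} + v_{k+1})/2 = 1 is v_k = −k^2. Adding homogeneous solution A + B k and matching boundaries gives v_k = k (191 − k). Substituting k = 130: v_130 = 130 · 61 = 7930.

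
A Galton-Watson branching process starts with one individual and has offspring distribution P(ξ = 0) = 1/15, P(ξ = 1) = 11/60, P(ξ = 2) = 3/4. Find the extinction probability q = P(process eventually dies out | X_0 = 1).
q = 4/45

The pgf is f(s) = 1/15 + 11/60·s + 3/4·s². The extinction probability q is the smallest fixed point of f in [0, 1]. Setting s = f(s):
  3/4·s² + (11/60 − 1)·s + 1/15 = 0
  3/4·s² − (1/15 + 3/4)·s + 1/15 = 0
which factors as (s − 1)·(3/4·s − 1/15) = 0, giving roots s = 1 and s = (1/15)/(3/4) = 4/45.
Mean offspring μ = 11/60 + 2·3/4 = 101/60 > 1 (supercritical), so q < 1. The extinction probability is the smaller root: q = (1/15)/(3/4) = 4/45.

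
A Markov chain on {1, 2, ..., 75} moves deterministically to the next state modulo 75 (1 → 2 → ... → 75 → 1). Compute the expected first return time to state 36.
E[T_36 | X_0 = 36] = 75

The chain cycles deterministically, so starting at state 36 it returns in exactly 75 steps. Equivalently, the stationary distribution is uniform π_j = 1/75 for every state j, so by Kac's formula E[T_36] = 1/π_36 = 75.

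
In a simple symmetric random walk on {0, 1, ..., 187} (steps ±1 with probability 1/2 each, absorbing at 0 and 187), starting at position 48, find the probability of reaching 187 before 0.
P(hit 187 before 0) = 48/187

Let u_k = P(hit 187 before 0 | start at k). Then u_0 = 0, u_187 = 1, and u_k = u_{k-1}/2 + u_{k+1}/2 for 1 ≤ k ≤ 186. This harmonic recurrence is solved by u_k = k/187, giving u_48 = 48/187.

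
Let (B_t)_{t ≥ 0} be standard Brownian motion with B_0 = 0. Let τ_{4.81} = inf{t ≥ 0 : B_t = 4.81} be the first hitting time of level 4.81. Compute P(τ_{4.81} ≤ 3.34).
P(τ_{4.81} ≤ 3.34) = 2(1 − Φ(4.81/√3.34)) = 2(1 − Φ(2.6319)) ≈ 0.0085

By the reflection principle for standard BM, P(τ_b ≤ t) = 2 · P(B_t ≥ b). Since B_t ~ N(0, t), P(B_t ≥ 4.81) = 1 − Φ(4.81/√t) = 1 − Φ(4.81/√3.34) = 1 − Φ(2.6319) ≈ 0.00425. Doubling: P(τ_{4.81} ≤ 3.34) ≈ 2 · 0.00425 = 0.00850 ≈ 0.0085.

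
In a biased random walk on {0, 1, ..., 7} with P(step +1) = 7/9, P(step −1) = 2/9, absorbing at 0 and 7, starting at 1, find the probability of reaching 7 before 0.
P(hit 7 before 0) = (1 − (2/7)^1) / (1 − (2/7)^7) = 117649/164683

Let u_k denote P(reach 7 before 0 | start at k). Boundary: u_0 = 0, u_7 = 1. Recurrence: u_k = 7/9·u_{k+1} + 2/9·u_{k-1} for 1 ≤ k ≤ 6. Try u_k = A + B·r^k with r = q/p = (2/9)/(7/9) = 2/7. Substitution satisfies the recurrence; boundary conditions give:
  u_k = (1 − r^k) / (1 − r^N) = (1 − (2/7)^1) / (1 − (2/7)^7) = 117649/164683.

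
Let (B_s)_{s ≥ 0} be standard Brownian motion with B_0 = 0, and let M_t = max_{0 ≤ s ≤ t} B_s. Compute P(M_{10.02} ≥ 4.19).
P(M_{10.02} ≥ 4.19) = 2·P(B_{10.02} ≥ 4.19) = 2(1 − Φ(4.19/√10.02)) ≈ 0.1856

By the reflection principle for Brownian motion, P(M_t ≥ a) = 2 · P(B_t ≥ a) for a ≥ 0. Since B_t ~ N(0, t), P(B_t ≥ 4.19) = 1 − Φ(4.19/√t) = 1 − Φ(4.19/√10.02) = 1 − Φ(1.3237). So
  P(M_{10.02} ≥ 4.19) = 2(1 − Φ(1.3237)) ≈ 0.1856.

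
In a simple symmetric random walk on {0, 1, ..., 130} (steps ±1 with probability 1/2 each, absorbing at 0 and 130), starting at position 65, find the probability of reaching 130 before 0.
P(hit 130 before 0) = 65/130 = 1/2

Let u_k = P(hit 130 before 0 | start at k). Then u_0 = 0, u_130 = 1, and u_k = u_{k-1}/2 + u_{k+1}/2 for 1 ≤ k ≤ 129. This harmonic recurrence is solved by u_k = k/130, giving u_65 = 65/130 = 1/2.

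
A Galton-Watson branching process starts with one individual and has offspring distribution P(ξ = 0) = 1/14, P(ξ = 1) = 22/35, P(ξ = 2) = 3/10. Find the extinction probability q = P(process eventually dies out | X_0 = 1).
q = 5/21

The pgf is f(s) = 1/14 + 22/35·s + 3/10·s². The extinction probability q is the smallest fixed point of f in [0, 1]. Setting s = f(s):
  3/10·s² + (22/35 − 1)·s + 1/14 = 0
  3/10·s² − (1/14 + 3/10)·s + 1/14 = 0
which factors as (s − 1)·(3/10·s − 1/14) = 0, giving roots s = 1 and s = (1/14)/(3/10) = 5/21.
Mean offspring μ = 22/35 + 2·3/10 = 43/35 > 1 (supercritical), so q < 1. The extinction probability is the smaller root: q = (1/14)/(3/10) = 5/21.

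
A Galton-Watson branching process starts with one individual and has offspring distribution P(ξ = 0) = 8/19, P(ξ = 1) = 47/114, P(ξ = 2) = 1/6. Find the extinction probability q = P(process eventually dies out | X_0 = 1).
q = 1

Mean offspring μ = 0·8/19 + 1·47/114 + 2·1/6 = 85/114 ≤ 1. For μ ≤ 1 with offspring not concentrated at 1, the Galton-Watson process goes extinct almost surely, so q = 1.
(Algebraic check: The pgf is f(s) = 8/19 + 47/114·s + 1/6·s². The extinction probability q is the smallest fixed point of f in [0, 1]. Setting s = f(s):
  1/6·s² + (47/114 − 1)·s + 8/19 = 0
  1/6·s² − (8/19 + 1/6)·s + 8/19 = 0
which factors as (s − 1)·(1/6·s − 8/19) = 0, giving roots s = 1 and s = (8/19)/(1/6) = 48/19. Since 48/19 ≥ 1, the smallest root in [0, 1] is s = 1.)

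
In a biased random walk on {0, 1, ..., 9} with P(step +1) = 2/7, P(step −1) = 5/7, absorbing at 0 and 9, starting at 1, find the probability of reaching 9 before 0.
P(hit 9 before 0) = (1 − (5/2)^1) / (1 − (5/2)^9) = 256/650871

Let u_k denote P(reach 9 before 0 | start at k). Boundary: u_0 = 0, u_9 = 1. Recurrence: u_k = 2/7·u_{k+1} + 5/7·u_{k-1} for 1 ≤ k ≤ 8. Try u_k = A + B·r^k with r = q/p = (5/7)/(2/7) = 5/2. Substitution satisfies the recurrence; boundary conditions give:
  u_k = (1 − r^k) / (1 − r^N) = (1 − (5/2)^1) / (1 − (5/2)^9) = 256/650871.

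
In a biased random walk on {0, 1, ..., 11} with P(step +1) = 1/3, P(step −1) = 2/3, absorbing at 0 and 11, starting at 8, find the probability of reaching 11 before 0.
P(hit 11 before 0) = (1 − (2)^8) / (1 − (2)^11) = 255/2047

Let u_k denote P(reach 11 before 0 | start at k). Boundary: u_0 = 0, u_11 = 1. Recurrence: u_k = 1/3·u_{k+1} + 2/3·u_{k-1} for 1 ≤ k ≤ 10. Try u_k = A + B·r^k with r = q/p = (2/3)/(1/3) = 2. Substitution satisfies the recurrence; boundary conditions give:
  u_k = (1 − r^k) / (1 − r^N) = (1 − (2)^8) / (1 − (2)^11) = 255/2047.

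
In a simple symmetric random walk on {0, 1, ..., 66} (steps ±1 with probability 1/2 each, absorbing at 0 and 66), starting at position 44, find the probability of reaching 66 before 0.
P(hit 66 before 0) = 44/66 = 2/3

Let u_k = P(hit 66 before 0 | start at k). Then u_0 = 0, u_66 = 1, and u_k = u_{k-1}/2 + u_{k+1}/2 for 1 ≤ k ≤ 65. This harmonic recurrence is solved by u_k = k/66, giving u_44 = 44/66 = 2/3.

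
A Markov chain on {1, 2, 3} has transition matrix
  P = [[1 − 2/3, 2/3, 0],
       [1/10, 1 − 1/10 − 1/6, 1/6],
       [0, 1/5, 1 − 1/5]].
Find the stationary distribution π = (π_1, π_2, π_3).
π = (9/119, 60/119, 50/119)

This is a birth-death chain on three states, which satisfies detailed balance: π_1 · P_{12} = π_2 · P_{21} and π_2 · P_{23} = π_3 · P_{32}.
From π_1 · 2/3 = π_2 · 1/10: π_2/π_1 = (2/3)/(1/10) = 20/3.
From π_2 · 1/6 = π_3 · 1/5: π_3/π_2 = (1/6)/(1/5) = 5/6.
Take π_1 proportional to 1; then unnormalized π = (1, 20/3, 50/9). Normalize by dividing by the sum 119/9:
  π = (9/119, 60/119, 50/119).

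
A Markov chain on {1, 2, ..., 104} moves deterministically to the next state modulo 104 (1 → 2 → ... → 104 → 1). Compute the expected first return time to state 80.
E[T_80 | X_0 = 80] = 104

The chain cycles deterministically, so starting at state 80 it returns in exactly 104 steps. Equivalently, the stationary distribution is uniform π_j = 1/104 for every state j, so by Kac's formula E[T_80] = 1/π_80 = 104.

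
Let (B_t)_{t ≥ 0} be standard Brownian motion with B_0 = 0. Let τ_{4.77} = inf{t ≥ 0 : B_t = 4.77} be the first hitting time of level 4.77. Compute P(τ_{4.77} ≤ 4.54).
P(τ_{4.77} ≤ 4.54) = 2(1 − Φ(4.77/√4.54)) = 2(1 − Φ(2.2387)) ≈ 0.0252

By the reflection principle for standard BM, P(τ_b ≤ t) = 2 · P(B_t ≥ b). Since B_t ~ N(0, t), P(B_t ≥ 4.77) = 1 − Φ(4.77/√t) = 1 − Φ(4.77/√4.54) = 1 − Φ(2.2387) ≈ 0.01259. Doubling: P(τ_{4.77} ≤ 4.54) ≈ 2 · 0.01259 = 0.02518 ≈ 0.0252.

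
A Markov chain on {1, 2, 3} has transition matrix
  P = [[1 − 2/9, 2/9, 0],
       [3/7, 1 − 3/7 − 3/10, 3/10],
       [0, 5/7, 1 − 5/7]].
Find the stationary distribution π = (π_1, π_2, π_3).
π = (675/1172, 175/586, 147/1172)

This is a birth-death chain on three states, which satisfies detailed balance: π_1 · P_{12} = π_2 · P_{21} and π_2 · P_{23} = π_3 · P_{32}.
From π_1 · 2/9 = π_2 · 3/7: π_2/π_1 = (2/9)/(3/7) = 14/27.
From π_2 · 3/10 = π_3 · 5/7: π_3/π_2 = (3/10)/(5/7) = 21/50.
Take π_1 proportional to 1; then unnormalized π = (1, 14/27, 49/225). Normalize by dividing by the sum 1172/675:
  π = (675/1172, 175/586, 147/1172).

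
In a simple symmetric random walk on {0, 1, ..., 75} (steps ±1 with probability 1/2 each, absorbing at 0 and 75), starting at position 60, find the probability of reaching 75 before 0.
P(hit 75 before 0) = 60/75 = 4/5

Let u_k = P(hit 75 before 0 | start at k). Then u_0 = 0, u_75 = 1, and u_k = u_{k-1}/2 + u_{k+1}/2 for 1 ≤ k ≤ 74. This harmonic recurrence is solved by u_k = k/75, giving u_60 = 60/75 = 4/5.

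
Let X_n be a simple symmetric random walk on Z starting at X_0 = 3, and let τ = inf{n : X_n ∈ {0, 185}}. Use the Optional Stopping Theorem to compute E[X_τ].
E[X_τ] = 3

X_n is a martingale and τ is a bounded-mean stopping time (indeed τ is finite a.s. with bounded expectation since the walk is in a bounded region). By the OST, E[X_τ] = E[X_0] = 3. Equivalently: E[X_τ] = 185 · P(hit 185 first) + 0 · P(hit 0 first) = 185 · (3/185) = 3.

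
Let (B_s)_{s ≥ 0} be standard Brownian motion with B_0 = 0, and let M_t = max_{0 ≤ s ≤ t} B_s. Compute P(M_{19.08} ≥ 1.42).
P(M_{19.08} ≥ 1.42) = 2·P(B_{19.08} ≥ 1.42) = 2(1 − Φ(1.42/√19.08)) ≈ 0.7451

By the reflection principle for Brownian motion, P(M_t ≥ a) = 2 · P(B_t ≥ a) for a ≥ 0. Since B_t ~ N(0, t), P(B_t ≥ 1.42) = 1 − Φ(1.42/√t) = 1 − Φ(1.42/√19.08) = 1 − Φ(0.3251). So
  P(M_{19.08} ≥ 1.42) = 2(1 − Φ(0.3251)) ≈ 0.7451.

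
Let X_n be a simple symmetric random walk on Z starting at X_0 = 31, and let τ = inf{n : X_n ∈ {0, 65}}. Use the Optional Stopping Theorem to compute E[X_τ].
E[X_τ] = 31

X_n is a martingale and τ is a bounded-mean stopping time (indeed τ is finite a.s. with bounded expectation since the walk is in a bounded region). By the OST, E[X_τ] = E[X_0] = 31. Equivalently: E[X_τ] = 65 · P(hit 65 first) + 0 · P(hit 0 first) = 65 · (31/65) = 31.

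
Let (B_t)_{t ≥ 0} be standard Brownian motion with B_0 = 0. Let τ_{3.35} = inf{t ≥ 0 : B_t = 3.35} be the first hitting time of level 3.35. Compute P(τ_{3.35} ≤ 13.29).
P(τ_{3.35} ≤ 13.29) = 2(1 − Φ(3.35/√13.29)) = 2(1 − Φ(0.9189)) ≈ 0.3581

By the reflection principle for standard BM, P(τ_b ≤ t) = 2 · P(B_t ≥ b). Since B_t ~ N(0, t), P(B_t ≥ 3.35) = 1 − Φ(3.35/√t) = 1 − Φ(3.35/√13.29) = 1 − Φ(0.9189) ≈ 0.17907. Doubling: P(τ_{3.35} ≤ 13.29) ≈ 2 · 0.17907 = 0.35814 ≈ 0.3581.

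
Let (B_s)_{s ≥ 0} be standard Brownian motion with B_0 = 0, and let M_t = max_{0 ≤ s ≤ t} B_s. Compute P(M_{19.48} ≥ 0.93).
P(M_{19.48} ≥ 0.93) = 2·P(B_{19.48} ≥ 0.93) = 2(1 − Φ(0.93/√19.48)) ≈ 0.8331

By the reflection principle for Brownian motion, P(M_t ≥ a) = 2 · P(B_t ≥ a) for a ≥ 0. Since B_t ~ N(0, t), P(B_t ≥ 0.93) = 1 − Φ(0.93/√t) = 1 − Φ(0.93/√19.48) = 1 − Φ(0.2107). So
  P(M_{19.48} ≥ 0.93) = 2(1 − Φ(0.2107)) ≈ 0.8331.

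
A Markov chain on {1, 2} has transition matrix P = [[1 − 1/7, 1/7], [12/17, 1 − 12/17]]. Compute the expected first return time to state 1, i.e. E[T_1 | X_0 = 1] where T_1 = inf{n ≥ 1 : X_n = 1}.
E[T_1 | X_0 = 1] = 1/π_1 = 101/84

For an irreducible recurrent Markov chain with stationary distribution π, E[T_i | X_0 = i] = 1/π_i (Kac's formula). Here π_1 = (12/17)/(1/7 + 12/17) = (12/17)/(101/119) = 84/101, so E[T_1 | X_0 = 1] = 1/π_1 = (1/7 + 12/17)/(12/17) = (101/119)/(12/17) = 101/84.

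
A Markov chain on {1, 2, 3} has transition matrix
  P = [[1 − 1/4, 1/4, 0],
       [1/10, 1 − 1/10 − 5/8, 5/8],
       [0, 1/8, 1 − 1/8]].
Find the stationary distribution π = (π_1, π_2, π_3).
π = (1/16, 5/32, 25/32)

This is a birth-death chain on three states, which satisfies detailed balance: π_1 · P_{12} = π_2 · P_{21} and π_2 · P_{23} = π_3 · P_{32}.
From π_1 · 1/4 = π_2 · 1/10: π_2/π_1 = (1/4)/(1/10) = 5/2.
From π_2 · 5/8 = π_3 · 1/8: π_3/π_2 = (5/8)/(1/8) = 5.
Take π_1 proportional to 1; then unnormalized π = (1, 5/2, 25/2). Normalize by dividing by the sum 16:
  π = (1/16, 5/32, 25/32).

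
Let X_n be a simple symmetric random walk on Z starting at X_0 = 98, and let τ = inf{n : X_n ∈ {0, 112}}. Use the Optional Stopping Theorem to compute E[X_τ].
E[X_τ] = 98

X_n is a martingale and τ is a bounded-mean stopping time (indeed τ is finite a.s. with bounded expectation since the walk is in a bounded region). By the OST, E[X_τ] = E[X_0] = 98. Equivalently: E[X_τ] = 112 · P(hit 112 first) + 0 · P(hit 0 first) = 112 · (98/112) = 98.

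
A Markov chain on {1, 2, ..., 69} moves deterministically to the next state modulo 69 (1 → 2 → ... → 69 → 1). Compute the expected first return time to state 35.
E[T_35 | X_0 = 35] = 69

The chain cycles deterministically, so starting at state 35 it returns in exactly 69 steps. Equivalently, the stationary distribution is uniform π_j = 1/69 for every state j, so by Kac's formula E[T_35] = 1/π_35 = 69.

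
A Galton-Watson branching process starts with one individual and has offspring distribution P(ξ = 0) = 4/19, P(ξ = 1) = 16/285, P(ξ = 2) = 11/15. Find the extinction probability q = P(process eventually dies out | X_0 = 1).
q = 60/209

The pgf is f(s) = 4/19 + 16/285·s + 11/15·s². The extinction probability q is the smallest fixed point of f in [0, 1]. Setting s = f(s):
  11/15·s² + (16/285 − 1)·s + 4/19 = 0
  11/15·s² − (4/19 + 11/15)·s + 4/19 = 0
which factors as (s − 1)·(11/15·s − 4/19) = 0, giving roots s = 1 and s = (4/19)/(11/15) = 60/209.
Mean offspring μ = 16/285 + 2·11/15 = 434/285 > 1 (supercritical), so q < 1. The extinction probability is the smaller root: q = (4/19)/(11/15) = 60/209.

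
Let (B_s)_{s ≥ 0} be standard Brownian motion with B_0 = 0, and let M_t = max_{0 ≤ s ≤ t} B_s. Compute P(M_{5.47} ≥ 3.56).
P(M_{5.47} ≥ 3.56) = 2·P(B_{5.47} ≥ 3.56) = 2(1 − Φ(3.56/√5.47)) ≈ 0.1280

By the reflection principle for Brownian motion, P(M_t ≥ a) = 2 · P(B_t ≥ a) for a ≥ 0. Since B_t ~ N(0, t), P(B_t ≥ 3.56) = 1 − Φ(3.56/√t) = 1 − Φ(3.56/√5.47) = 1 − Φ(1.5221). So
  P(M_{5.47} ≥ 3.56) = 2(1 − Φ(1.5221)) ≈ 0.1280.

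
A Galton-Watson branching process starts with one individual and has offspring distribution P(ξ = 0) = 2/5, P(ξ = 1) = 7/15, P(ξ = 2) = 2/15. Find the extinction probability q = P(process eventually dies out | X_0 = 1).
q = 1

Mean offspring μ = 0·2/5 + 1·7/15 + 2·2/15 = 11/15 ≤ 1. For μ ≤ 1 with offspring not concentrated at 1, the Galton-Watson process goes extinct almost surely, so q = 1.
(Algebraic check: The pgf is f(s) = 2/5 + 7/15·s + 2/15·s². The extinction probability q is the smallest fixed point of f in [0, 1]. Setting s = f(s):
  2/15·s² + (7/15 − 1)·s + 2/5 = 0
  2/15·s² − (2/5 + 2/15)·s + 2/5 = 0
which factors as (s − 1)·(2/15·s − 2/5) = 0, giving roots s = 1 and s = (2/5)/(2/15) = 3. Since 3 ≥ 1, the smallest root in [0, 1] is s = 1.)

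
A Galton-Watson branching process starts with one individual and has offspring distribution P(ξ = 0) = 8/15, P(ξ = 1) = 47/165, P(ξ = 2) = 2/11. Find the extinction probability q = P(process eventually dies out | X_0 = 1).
q = 1

Mean offspring μ = 0·8/15 + 1·47/165 + 2·2/11 = 107/165 ≤ 1. For μ ≤ 1 with offspring not concentrated at 1, the Galton-Watson process goes extinct almost surely, so q = 1.
(Algebraic check: The pgf is f(s) = 8/15 + 47/165·s + 2/11·s². The extinction probability q is the smallest fixed point of f in [0, 1]. Setting s = f(s):
  2/11·s² + (47/165 − 1)·s + 8/15 = 0
  2/11·s² − (8/15 + 2/11)·s + 8/15 = 0
which factors as (s − 1)·(2/11·s − 8/15) = 0, giving roots s = 1 and s = (8/15)/(2/11) = 44/15. Since 44/15 ≥ 1, the smallest root in [0, 1] is s = 1.)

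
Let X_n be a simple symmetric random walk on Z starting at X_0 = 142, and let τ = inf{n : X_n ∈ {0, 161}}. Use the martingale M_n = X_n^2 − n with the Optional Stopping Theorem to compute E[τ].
E[τ] = 2698

M_n = X_n^2 − n is a martingale (since E[X_{n+1}^2 | F_n] = X_n^2 + 1). By OST (τ has finite mean in a bounded region), E[M_τ] = E[M_0] = X_0^2 − 0 = 142^2 = 20164. Also E[M_τ] = E[X_τ^2] − E[τ]. The walk exits at 0 or 161, with P(hit 161 first) = 142/161, so E[X_τ^2] = 161^2 · 142/161 + 0 = 22862. Thus E[τ] = E[X_τ^2] − E[M_τ] = 22862 − 20164 = 2698 = 142(161 − 142) = 2698.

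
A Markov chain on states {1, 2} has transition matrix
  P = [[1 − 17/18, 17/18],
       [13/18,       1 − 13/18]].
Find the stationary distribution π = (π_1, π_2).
π_1 = 13/30, π_2 = 17/30

Solve πP = π with π_1 + π_2 = 1. From πP = π: π_1 · (1 − 17/18) + π_2 · 13/18 = π_1 ⇒ π_2 · 13/18 = π_1 · 17/18 ⇒ π_2/π_1 = (17/18)/(13/18) = 17/13. Together with π_1 + π_2 = 1:
  π_1 = (13/18)/(17/18 + 13/18) = (13/18)/(5/3) = 13/30,
  π_2 = (17/18)/(17/18 + 13/18) = (17/18)/(5/3) = 17/30.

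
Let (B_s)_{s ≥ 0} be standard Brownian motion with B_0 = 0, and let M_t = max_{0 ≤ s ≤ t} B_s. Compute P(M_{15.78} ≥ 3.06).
P(M_{15.78} ≥ 3.06) = 2·P(B_{15.78} ≥ 3.06) = 2(1 − Φ(3.06/√15.78)) ≈ 0.4411

By the reflection principle for Brownian motion, P(M_t ≥ a) = 2 · P(B_t ≥ a) for a ≥ 0. Since B_t ~ N(0, t), P(B_t ≥ 3.06) = 1 − Φ(3.06/√t) = 1 − Φ(3.06/√15.78) = 1 − Φ(0.7703). So
  P(M_{15.78} ≥ 3.06) = 2(1 − Φ(0.7703)) ≈ 0.4411.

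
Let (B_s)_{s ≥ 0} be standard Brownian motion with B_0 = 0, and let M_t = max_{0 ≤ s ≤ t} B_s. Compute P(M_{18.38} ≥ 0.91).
P(M_{18.38} ≥ 0.91) = 2·P(B_{18.38} ≥ 0.91) = 2(1 − Φ(0.91/√18.38)) ≈ 0.8319

By the reflection principle for Brownian motion, P(M_t ≥ a) = 2 · P(B_t ≥ a) for a ≥ 0. Since B_t ~ N(0, t), P(B_t ≥ 0.91) = 1 − Φ(0.91/√t) = 1 − Φ(0.91/√18.38) = 1 − Φ(0.2123). So
  P(M_{18.38} ≥ 0.91) = 2(1 − Φ(0.2123)) ≈ 0.8319.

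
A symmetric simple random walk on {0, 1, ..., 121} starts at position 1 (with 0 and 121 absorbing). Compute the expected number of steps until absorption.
E[τ | X_0 = 1] = 120

Let v_k = E[τ | X_0 = k]. Boundary: v_0 = v_121 = 0. Recurrence: v_k = 1 + (v_{k-1} + v_{k+1})/2 for 1 ≤ k ≤ 120. The particular solution to v_k − (v_{k-1} + v_{k+1})/2 = 1 is v_k = −k^2. Adding homogeneous solution A + B k and matching boundaries gives v_k = k (121 − k). Substituting k = 1: v_1 = 1 · 120 = 120.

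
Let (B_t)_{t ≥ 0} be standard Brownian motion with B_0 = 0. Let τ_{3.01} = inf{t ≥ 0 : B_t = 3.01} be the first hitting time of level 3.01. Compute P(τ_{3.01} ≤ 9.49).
P(τ_{3.01} ≤ 9.49) = 2(1 − Φ(3.01/√9.49)) = 2(1 − Φ(0.9771)) ≈ 0.3285

By the reflection principle for standard BM, P(τ_b ≤ t) = 2 · P(B_t ≥ b). Since B_t ~ N(0, t), P(B_t ≥ 3.01) = 1 − Φ(3.01/√t) = 1 − Φ(3.01/√9.49) = 1 − Φ(0.9771) ≈ 0.16426. Doubling: P(τ_{3.01} ≤ 9.49) ≈ 2 · 0.16426 = 0.32852 ≈ 0.3285.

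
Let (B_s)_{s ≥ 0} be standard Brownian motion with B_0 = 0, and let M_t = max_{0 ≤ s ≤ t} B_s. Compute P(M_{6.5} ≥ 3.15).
P(M_{6.5} ≥ 3.15) = 2·P(B_{6.5} ≥ 3.15) = 2(1 − Φ(3.15/√6.5)) ≈ 0.2166

By the reflection principle for Brownian motion, P(M_t ≥ a) = 2 · P(B_t ≥ a) for a ≥ 0. Since B_t ~ N(0, t), P(B_t ≥ 3.15) = 1 − Φ(3.15/√t) = 1 − Φ(3.15/√6.5) = 1 − Φ(1.2355). So
  P(M_{6.5} ≥ 3.15) = 2(1 − Φ(1.2355)) ≈ 0.2166.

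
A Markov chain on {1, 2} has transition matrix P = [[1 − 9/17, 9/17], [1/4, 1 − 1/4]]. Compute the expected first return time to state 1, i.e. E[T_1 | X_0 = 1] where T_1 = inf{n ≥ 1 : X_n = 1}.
E[T_1 | X_0 = 1] = 1/π_1 = 53/17

For an irreducible recurrent Markov chain with stationary distribution π, E[T_i | X_0 = i] = 1/π_i (Kac's formula). Here π_1 = (1/4)/(9/17 + 1/4) = (1/4)/(53/68) = 17/53, so E[T_1 | X_0 = 1] = 1/π_1 = (9/17 + 1/4)/(1/4) = (53/68)/(1/4) = 53/17.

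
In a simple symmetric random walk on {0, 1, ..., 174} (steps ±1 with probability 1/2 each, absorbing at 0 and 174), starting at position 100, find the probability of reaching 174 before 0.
P(hit 174 before 0) = 100/174 = 50/87

Let u_k = P(hit 174 before 0 | start at k). Then u_0 = 0, u_174 = 1, and u_k = u_{k-1}/2 + u_{k+1}/2 for 1 ≤ k ≤ 173. This harmonic recurrence is solved by u_k = k/174, giving u_100 = 100/174 = 50/87.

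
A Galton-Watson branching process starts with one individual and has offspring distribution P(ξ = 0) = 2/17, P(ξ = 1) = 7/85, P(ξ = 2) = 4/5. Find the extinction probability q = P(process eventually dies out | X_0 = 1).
q = 5/34

The pgf is f(s) = 2/17 + 7/85·s + 4/5·s². The extinction probability q is the smallest fixed point of f in [0, 1]. Setting s = f(s):
  4/5·s² + (7/85 − 1)·s + 2/17 = 0
  4/5·s² − (2/17 + 4/5)·s + 2/17 = 0
which factors as (s − 1)·(4/5·s − 2/17) = 0, giving roots s = 1 and s = (2/17)/(4/5) = 5/34.
Mean offspring μ = 7/85 + 2·4/5 = 143/85 > 1 (supercritical), so q < 1. The extinction probability is the smaller root: q = (2/17)/(4/5) = 5/34.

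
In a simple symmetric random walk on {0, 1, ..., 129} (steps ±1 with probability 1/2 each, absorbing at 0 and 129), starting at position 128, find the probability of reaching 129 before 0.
P(hit 129 before 0) = 128/129

Let u_k = P(hit 129 before 0 | start at k). Then u_0 = 0, u_129 = 1, and u_k = u_{k-1}/2 + u_{k+1}/2 for 1 ≤ k ≤ 128. This harmonic recurrence is solved by u_k = k/129, giving u_128 = 128/129.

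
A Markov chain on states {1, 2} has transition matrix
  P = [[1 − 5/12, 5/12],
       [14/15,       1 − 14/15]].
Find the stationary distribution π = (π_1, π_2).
π_1 = 56/81, π_2 = 25/81

Solve πP = π with π_1 + π_2 = 1. From πP = π: π_1 · (1 − 5/12) + π_2 · 14/15 = π_1 ⇒ π_2 · 14/15 = π_1 · 5/12 ⇒ π_2/π_1 = (5/12)/(14/15) = 25/56. Together with π_1 + π_2 = 1:
  π_1 = (14/15)/(5/12 + 14/15) = (14/15)/(27/20) = 56/81,
  π_2 = (5/12)/(5/12 + 14/15) = (5/12)/(27/20) = 25/81.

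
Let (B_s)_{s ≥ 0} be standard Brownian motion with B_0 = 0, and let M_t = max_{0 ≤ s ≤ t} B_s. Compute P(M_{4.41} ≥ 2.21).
P(M_{4.41} ≥ 2.21) = 2·P(B_{4.41} ≥ 2.21) = 2(1 − Φ(2.21/√4.41)) ≈ 0.2926

By the reflection principle for Brownian motion, P(M_t ≥ a) = 2 · P(B_t ≥ a) for a ≥ 0. Since B_t ~ N(0, t), P(B_t ≥ 2.21) = 1 − Φ(2.21/√t) = 1 − Φ(2.21/√4.41) = 1 − Φ(1.0524). So
  P(M_{4.41} ≥ 2.21) = 2(1 − Φ(1.0524)) ≈ 0.2926.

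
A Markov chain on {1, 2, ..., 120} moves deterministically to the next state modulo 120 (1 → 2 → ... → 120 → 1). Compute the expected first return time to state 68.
E[T_68 | X_0 = 68] = 120

The chain cycles deterministically, so starting at state 68 it returns in exactly 120 steps. Equivalently, the stationary distribution is uniform π_j = 1/120 for every state j, so by Kac's formula E[T_68] = 1/π_68 = 120.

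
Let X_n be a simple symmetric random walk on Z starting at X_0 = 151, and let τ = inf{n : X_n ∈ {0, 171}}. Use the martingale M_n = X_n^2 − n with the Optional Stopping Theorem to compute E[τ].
E[τ] = 3020

M_n = X_n^2 − n is a martingale (since E[X_{n+1}^2 | F_n] = X_n^2 + 1). By OST (τ has finite mean in a bounded region), E[M_τ] = E[M_0] = X_0^2 − 0 = 151^2 = 22801. Also E[M_τ] = E[X_τ^2] − E[τ]. The walk exits at 0 or 171, with P(hit 171 first) = 151/171, so E[X_τ^2] = 171^2 · 151/171 + 0 = 25821. Thus E[τ] = E[X_τ^2] − E[M_τ] = 25821 − 22801 = 3020 = 151(171 − 151) = 3020.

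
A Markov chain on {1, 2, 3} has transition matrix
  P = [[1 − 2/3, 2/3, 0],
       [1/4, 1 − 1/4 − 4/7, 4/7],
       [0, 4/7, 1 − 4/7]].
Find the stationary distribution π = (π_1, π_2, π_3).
π = (3/19, 8/19, 8/19)

This is a birth-death chain on three states, which satisfies detailed balance: π_1 · P_{12} = π_2 · P_{21} and π_2 · P_{23} = π_3 · P_{32}.
From π_1 · 2/3 = π_2 · 1/4: π_2/π_1 = (2/3)/(1/4) = 8/3.
From π_2 · 4/7 = π_3 · 4/7: π_3/π_2 = (4/7)/(4/7) = 1.
Take π_1 proportional to 1; then unnormalized π = (1, 8/3, 8/3). Normalize by dividing by the sum 19/3:
  π = (3/19, 8/19, 8/19).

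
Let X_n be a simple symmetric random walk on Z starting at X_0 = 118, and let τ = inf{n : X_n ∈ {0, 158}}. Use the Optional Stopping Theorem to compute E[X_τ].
E[X_τ] = 118

X_n is a martingale and τ is a bounded-mean stopping time (indeed τ is finite a.s. with bounded expectation since the walk is in a bounded region). By the OST, E[X_τ] = E[X_0] = 118. Equivalently: E[X_τ] = 158 · P(hit 158 first) + 0 · P(hit 0 first) = 158 · (118/158) = 118.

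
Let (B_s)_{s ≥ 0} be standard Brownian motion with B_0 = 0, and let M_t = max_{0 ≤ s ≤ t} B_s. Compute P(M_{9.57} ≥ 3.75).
P(M_{9.57} ≥ 3.75) = 2·P(B_{9.57} ≥ 3.75) = 2(1 − Φ(3.75/√9.57)) ≈ 0.2254

By the reflection principle for Brownian motion, P(M_t ≥ a) = 2 · P(B_t ≥ a) for a ≥ 0. Since B_t ~ N(0, t), P(B_t ≥ 3.75) = 1 − Φ(3.75/√t) = 1 − Φ(3.75/√9.57) = 1 − Φ(1.2122). So
  P(M_{9.57} ≥ 3.75) = 2(1 − Φ(1.2122)) ≈ 0.2254.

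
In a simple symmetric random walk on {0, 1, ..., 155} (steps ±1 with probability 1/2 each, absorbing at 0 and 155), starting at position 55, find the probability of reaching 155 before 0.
P(hit 155 before 0) = 55/155 = 11/31

Let u_k = P(hit 155 before 0 | start at k). Then u_0 = 0, u_155 = 1, and u_k = u_{k-1}/2 + u_{k+1}/2 for 1 ≤ k ≤ 154. This harmonic recurrence is solved by u_k = k/155, giving u_55 = 55/155 = 11/31.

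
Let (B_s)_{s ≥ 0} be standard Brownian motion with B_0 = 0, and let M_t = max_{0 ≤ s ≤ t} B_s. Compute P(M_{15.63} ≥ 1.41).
P(M_{15.63} ≥ 1.41) = 2·P(B_{15.63} ≥ 1.41) = 2(1 − Φ(1.41/√15.63)) ≈ 0.7214

By the reflection principle for Brownian motion, P(M_t ≥ a) = 2 · P(B_t ≥ a) for a ≥ 0. Since B_t ~ N(0, t), P(B_t ≥ 1.41) = 1 − Φ(1.41/√t) = 1 − Φ(1.41/√15.63) = 1 − Φ(0.3566). So
  P(M_{15.63} ≥ 1.41) = 2(1 − Φ(0.3566)) ≈ 0.7214.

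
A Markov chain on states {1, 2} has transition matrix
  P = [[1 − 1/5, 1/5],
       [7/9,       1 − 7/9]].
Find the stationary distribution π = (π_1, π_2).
π_1 = 35/44, π_2 = 9/44

Solve πP = π with π_1 + π_2 = 1. From πP = π: π_1 · (1 − 1/5) + π_2 · 7/9 = π_1 ⇒ π_2 · 7/9 = π_1 · 1/5 ⇒ π_2/π_1 = (1/5)/(7/9) = 9/35. Together with π_1 + π_2 = 1:
  π_1 = (7/9)/(1/5 + 7/9) = (7/9)/(44/45) = 35/44,
  π_2 = (1/5)/(1/5 + 7/9) = (1/5)/(44/45) = 9/44.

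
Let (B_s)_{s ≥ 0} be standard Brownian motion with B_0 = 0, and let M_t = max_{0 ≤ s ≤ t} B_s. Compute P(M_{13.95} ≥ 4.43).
P(M_{13.95} ≥ 4.43) = 2·P(B_{13.95} ≥ 4.43) = 2(1 − Φ(4.43/√13.95)) ≈ 0.2356

By the reflection principle for Brownian motion, P(M_t ≥ a) = 2 · P(B_t ≥ a) for a ≥ 0. Since B_t ~ N(0, t), P(B_t ≥ 4.43) = 1 − Φ(4.43/√t) = 1 − Φ(4.43/√13.95) = 1 − Φ(1.1861). So
  P(M_{13.95} ≥ 4.43) = 2(1 − Φ(1.1861)) ≈ 0.2356.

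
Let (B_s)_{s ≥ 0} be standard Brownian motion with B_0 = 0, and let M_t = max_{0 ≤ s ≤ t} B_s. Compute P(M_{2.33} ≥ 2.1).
P(M_{2.33} ≥ 2.1) = 2·P(B_{2.33} ≥ 2.1) = 2(1 − Φ(2.1/√2.33)) ≈ 0.1689

By the reflection principle for Brownian motion, P(M_t ≥ a) = 2 · P(B_t ≥ a) for a ≥ 0. Since B_t ~ N(0, t), P(B_t ≥ 2.1) = 1 − Φ(2.1/√t) = 1 − Φ(2.1/√2.33) = 1 − Φ(1.3758). So
  P(M_{2.33} ≥ 2.1) = 2(1 − Φ(1.3758)) ≈ 0.1689.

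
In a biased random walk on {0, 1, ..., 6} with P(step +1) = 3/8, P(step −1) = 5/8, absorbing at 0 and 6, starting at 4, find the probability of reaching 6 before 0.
P(hit 6 before 0) = (1 − (5/3)^4) / (1 − (5/3)^6) = 306/931

Let u_k denote P(reach 6 before 0 | start at k). Boundary: u_0 = 0, u_6 = 1. Recurrence: u_k = 3/8·u_{k+1} + 5/8·u_{k-1} for 1 ≤ k ≤ 5. Try u_k = A + B·r^k with r = q/p = (5/8)/(3/8) = 5/3. Substitution satisfies the recurrence; boundary conditions give:
  u_k = (1 − r^k) / (1 − r^N) = (1 − (5/3)^4) / (1 − (5/3)^6) = 306/931.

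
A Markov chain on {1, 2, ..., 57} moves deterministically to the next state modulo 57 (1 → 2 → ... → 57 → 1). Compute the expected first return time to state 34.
E[T_34 | X_0 = 34] = 57

The chain cycles deterministically, so starting at state 34 it returns in exactly 57 steps. Equivalently, the stationary distribution is uniform π_j = 1/57 for every state j, so by Kac's formula E[T_34] = 1/π_34 = 57.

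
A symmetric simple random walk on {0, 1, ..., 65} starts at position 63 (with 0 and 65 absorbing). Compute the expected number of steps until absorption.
E[τ | X_0 = 63] = 126

Let v_k = E[τ | X_0 = k]. Boundary: v_0 = v_65 = 0. Recurrence: v_k = 1 + (v_{k-1} + v_{k+1})/2 for 1 ≤ k ≤ 64. The particular solution to v_k − (v_{k-1} + v_{k+1})/2 = 1 is v_k = −k^2. Adding homogeneous solution A + B k and matching boundaries gives v_k = k (65 − k). Substituting k = 63: v_63 = 63 · 2 = 126.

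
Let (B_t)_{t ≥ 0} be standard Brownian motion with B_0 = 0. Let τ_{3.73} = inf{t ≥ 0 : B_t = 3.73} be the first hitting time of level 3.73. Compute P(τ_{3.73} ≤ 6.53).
P(τ_{3.73} ≤ 6.53) = 2(1 − Φ(3.73/√6.53)) = 2(1 − Φ(1.4597)) ≈ 0.1444

By the reflection principle for standard BM, P(τ_b ≤ t) = 2 · P(B_t ≥ b). Since B_t ~ N(0, t), P(B_t ≥ 3.73) = 1 − Φ(3.73/√t) = 1 − Φ(3.73/√6.53) = 1 − Φ(1.4597) ≈ 0.07219. Doubling: P(τ_{3.73} ≤ 6.53) ≈ 2 · 0.07219 = 0.14438 ≈ 0.1444.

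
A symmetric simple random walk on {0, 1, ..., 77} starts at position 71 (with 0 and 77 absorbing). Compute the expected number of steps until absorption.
E[τ | X_0 = 71] = 426

Let v_k = E[τ | X_0 = k]. Boundary: v_0 = v_77 = 0. Recurrence: v_k = 1 + (v_{k-1} + v_{k+1})/2 for 1 ≤ k ≤ 76. The particular solution to v_k − (v_{k-1} + v_{k+1})/2 = 1 is v_k = −k^2. Adding homogeneous solution A + B k and matching boundaries gives v_k = k (77 − k). Substituting k = 71: v_71 = 71 · 6 = 426.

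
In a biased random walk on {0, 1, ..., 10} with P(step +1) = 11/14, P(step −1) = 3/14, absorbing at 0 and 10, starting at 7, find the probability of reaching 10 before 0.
P(hit 10 before 0) = (1 − (3/11)^7) / (1 − (3/11)^10) = 3241814213/3242170694

Let u_k denote P(reach 10 before 0 | start at k). Boundary: u_0 = 0, u_10 = 1. Recurrence: u_k = 11/14·u_{k+1} + 3/14·u_{k-1} for 1 ≤ k ≤ 9. Try u_k = A + B·r^k with r = q/p = (3/14)/(11/14) = 3/11. Substitution satisfies the recurrence; boundary conditions give:
  u_k = (1 − r^k) / (1 − r^N) = (1 − (3/11)^7) / (1 − (3/11)^10) = 3241814213/3242170694.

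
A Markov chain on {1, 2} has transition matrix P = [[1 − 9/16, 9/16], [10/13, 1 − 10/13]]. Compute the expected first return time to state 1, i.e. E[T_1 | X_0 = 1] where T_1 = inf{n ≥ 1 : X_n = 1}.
E[T_1 | X_0 = 1] = 1/π_1 = 277/160

For an irreducible recurrent Markov chain with stationary distribution π, E[T_i | X_0 = i] = 1/π_i (Kac's formula). Here π_1 = (10/13)/(9/16 + 10/13) = (10/13)/(277/208) = 160/277, so E[T_1 | X_0 = 1] = 1/π_1 = (9/16 + 10/13)/(10/13) = (277/208)/(10/13) = 277/160.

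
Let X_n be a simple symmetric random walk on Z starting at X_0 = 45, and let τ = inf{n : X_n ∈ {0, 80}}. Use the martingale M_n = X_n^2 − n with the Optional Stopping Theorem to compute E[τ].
E[τ] = 1575

M_n = X_n^2 − n is a martingale (since E[X_{n+1}^2 | F_n] = X_n^2 + 1). By OST (τ has finite mean in a bounded region), E[M_τ] = E[M_0] = X_0^2 − 0 = 45^2 = 2025. Also E[M_τ] = E[X_τ^2] − E[τ]. The walk exits at 0 or 80, with P(hit 80 first) = 45/80, so E[X_τ^2] = 80^2 · 45/80 + 0 = 3600. Thus E[τ] = E[X_τ^2] − E[M_τ] = 3600 − 2025 = 1575 = 45(80 − 45) = 1575.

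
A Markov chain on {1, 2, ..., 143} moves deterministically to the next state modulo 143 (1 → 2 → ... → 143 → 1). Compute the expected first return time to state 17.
E[T_17 | X_0 = 17] = 143

The chain cycles deterministically, so starting at state 17 it returns in exactly 143 steps. Equivalently, the stationary distribution is uniform π_j = 1/143 for every state j, so by Kac's formula E[T_17] = 1/π_17 = 143.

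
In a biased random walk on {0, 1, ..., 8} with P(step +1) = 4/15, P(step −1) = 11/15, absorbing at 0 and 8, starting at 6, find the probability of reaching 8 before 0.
P(hit 8 before 0) = (1 − (11/4)^6) / (1 − (11/4)^8) = 269328/2040889

Let u_k denote P(reach 8 before 0 | start at k). Boundary: u_0 = 0, u_8 = 1. Recurrence: u_k = 4/15·u_{k+1} + 11/15·u_{k-1} for 1 ≤ k ≤ 7. Try u_k = A + B·r^k with r = q/p = (11/15)/(4/15) = 11/4. Substitution satisfies the recurrence; boundary conditions give:
  u_k = (1 − r^k) / (1 − r^N) = (1 − (11/4)^6) / (1 − (11/4)^8) = 269328/2040889.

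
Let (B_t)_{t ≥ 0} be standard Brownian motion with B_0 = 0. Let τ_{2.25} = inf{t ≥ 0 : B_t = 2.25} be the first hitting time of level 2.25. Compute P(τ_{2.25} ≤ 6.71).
P(τ_{2.25} ≤ 6.71) = 2(1 − Φ(2.25/√6.71)) = 2(1 − Φ(0.8686)) ≈ 0.3851

By the reflection principle for standard BM, P(τ_b ≤ t) = 2 · P(B_t ≥ b). Since B_t ~ N(0, t), P(B_t ≥ 2.25) = 1 − Φ(2.25/√t) = 1 − Φ(2.25/√6.71) = 1 − Φ(0.8686) ≈ 0.19253. Doubling: P(τ_{2.25} ≤ 6.71) ≈ 2 · 0.19253 = 0.38506 ≈ 0.3851.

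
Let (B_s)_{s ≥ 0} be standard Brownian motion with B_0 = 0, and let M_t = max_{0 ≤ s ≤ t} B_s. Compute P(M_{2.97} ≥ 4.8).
P(M_{2.97} ≥ 4.8) = 2·P(B_{2.97} ≥ 4.8) = 2(1 − Φ(4.8/√2.97)) ≈ 0.0053

By the reflection principle for Brownian motion, P(M_t ≥ a) = 2 · P(B_t ≥ a) for a ≥ 0. Since B_t ~ N(0, t), P(B_t ≥ 4.8) = 1 − Φ(4.8/√t) = 1 − Φ(4.8/√2.97) = 1 − Φ(2.7852). So
  P(M_{2.97} ≥ 4.8) = 2(1 − Φ(2.7852)) ≈ 0.0053.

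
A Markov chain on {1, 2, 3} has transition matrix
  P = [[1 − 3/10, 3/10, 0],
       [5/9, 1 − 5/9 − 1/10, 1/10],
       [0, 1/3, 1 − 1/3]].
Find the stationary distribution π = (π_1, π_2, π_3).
π = (500/851, 270/851, 81/851)

This is a birth-death chain on three states, which satisfies detailed balance: π_1 · P_{12} = π_2 · P_{21} and π_2 · P_{23} = π_3 · P_{32}.
From π_1 · 3/10 = π_2 · 5/9: π_2/π_1 = (3/10)/(5/9) = 27/50.
From π_2 · 1/10 = π_3 · 1/3: π_3/π_2 = (1/10)/(1/3) = 3/10.
Take π_1 proportional to 1; then unnormalized π = (1, 27/50, 81/500). Normalize by dividing by the sum 851/500:
  π = (500/851, 270/851, 81/851).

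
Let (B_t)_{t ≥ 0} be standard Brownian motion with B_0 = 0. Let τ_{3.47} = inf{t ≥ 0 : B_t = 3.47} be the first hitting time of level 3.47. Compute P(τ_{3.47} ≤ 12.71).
P(τ_{3.47} ≤ 12.71) = 2(1 − Φ(3.47/√12.71)) = 2(1 − Φ(0.9733)) ≈ 0.3304

By the reflection principle for standard BM, P(τ_b ≤ t) = 2 · P(B_t ≥ b). Since B_t ~ N(0, t), P(B_t ≥ 3.47) = 1 − Φ(3.47/√t) = 1 − Φ(3.47/√12.71) = 1 − Φ(0.9733) ≈ 0.16520. Doubling: P(τ_{3.47} ≤ 12.71) ≈ 2 · 0.16520 = 0.33040 ≈ 0.3304.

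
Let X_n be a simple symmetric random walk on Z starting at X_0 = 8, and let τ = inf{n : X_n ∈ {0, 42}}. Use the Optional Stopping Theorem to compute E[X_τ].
E[X_τ] = 8

X_n is a martingale and τ is a bounded-mean stopping time (indeed τ is finite a.s. with bounded expectation since the walk is in a bounded region). By the OST, E[X_τ] = E[X_0] = 8. Equivalently: E[X_τ] = 42 · P(hit 42 first) + 0 · P(hit 0 first) = 42 · (8/42) = 8.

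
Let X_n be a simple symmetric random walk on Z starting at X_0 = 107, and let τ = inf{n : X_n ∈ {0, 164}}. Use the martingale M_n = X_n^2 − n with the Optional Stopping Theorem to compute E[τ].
E[τ] = 6099

M_n = X_n^2 − n is a martingale (since E[X_{n+1}^2 | F_n] = X_n^2 + 1). By OST (τ has finite mean in a bounded region), E[M_τ] = E[M_0] = X_0^2 − 0 = 107^2 = 11449. Also E[M_τ] = E[X_τ^2] − E[τ]. The walk exits at 0 or 164, with P(hit 164 first) = 107/164, so E[X_τ^2] = 164^2 · 107/164 + 0 = 17548. Thus E[τ] = E[X_τ^2] − E[M_τ] = 17548 − 11449 = 6099 = 107(164 − 107) = 6099.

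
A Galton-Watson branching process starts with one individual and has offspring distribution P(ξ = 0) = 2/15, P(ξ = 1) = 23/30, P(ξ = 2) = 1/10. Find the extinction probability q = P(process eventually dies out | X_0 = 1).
q = 1

Mean offspring μ = 0·2/15 + 1·23/30 + 2·1/10 = 29/30 ≤ 1. For μ ≤ 1 with offspring not concentrated at 1, the Galton-Watson process goes extinct almost surely, so q = 1.
(Algebraic check: The pgf is f(s) = 2/15 + 23/30·s + 1/10·s². The extinction probability q is the smallest fixed point of f in [0, 1]. Setting s = f(s):
  1/10·s² + (23/30 − 1)·s + 2/15 = 0
  1/10·s² − (2/15 + 1/10)·s + 2/15 = 0
which factors as (s − 1)·(1/10·s − 2/15) = 0, giving roots s = 1 and s = (2/15)/(1/10) = 4/3. Since 4/3 ≥ 1, the smallest root in [0, 1] is s = 1.)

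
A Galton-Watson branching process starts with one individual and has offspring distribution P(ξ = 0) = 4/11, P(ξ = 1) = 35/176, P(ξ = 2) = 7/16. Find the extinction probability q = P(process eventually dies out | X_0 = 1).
q = 64/77

The pgf is f(s) = 4/11 + 35/176·s + 7/16·s². The extinction probability q is the smallest fixed point of f in [0, 1]. Setting s = f(s):
  7/16·s² + (35/176 − 1)·s + 4/11 = 0
  7/16·s² − (4/11 + 7/16)·s + 4/11 = 0
which factors as (s − 1)·(7/16·s − 4/11) = 0, giving roots s = 1 and s = (4/11)/(7/16) = 64/77.
Mean offspring μ = 35/176 + 2·7/16 = 189/176 > 1 (supercritical), so q < 1. The extinction probability is the smaller root: q = (4/11)/(7/16) = 64/77.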